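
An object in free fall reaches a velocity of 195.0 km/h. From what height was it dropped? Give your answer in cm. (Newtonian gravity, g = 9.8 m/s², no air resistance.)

v = 195.0 km/h × 0.2777777777777778 = 54.1667 m/s
h = v² / (2g) = 54.1667² / (2 × 9.8) = 149.695 m
h = 149.695 m / 0.01 = 14970 cm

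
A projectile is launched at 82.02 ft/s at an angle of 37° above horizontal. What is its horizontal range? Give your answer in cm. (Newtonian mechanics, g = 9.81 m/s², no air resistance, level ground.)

v₀ = 82.02 ft/s × 0.3048 = 24.9997 m/s
R = v₀² × sin(2θ) / g = 24.9997² × sin(2 × 37°) / 9.81 = 624.985 × 0.961262 / 9.81 = 61.241 m
R = 61.241 m / 0.01 = 6124 cm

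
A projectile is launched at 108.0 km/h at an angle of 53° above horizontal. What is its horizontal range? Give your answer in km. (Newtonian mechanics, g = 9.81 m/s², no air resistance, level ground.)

v₀ = 108.0 km/h × 0.2777777777777778 = 30.0 m/s
R = v₀² × sin(2θ) / g = 30.0² × sin(2 × 53°) / 9.81 = 900.0 × 0.961262 / 9.81 = 88.1892 m
R = 88.1892 m / 1000.0 = 0.08819 km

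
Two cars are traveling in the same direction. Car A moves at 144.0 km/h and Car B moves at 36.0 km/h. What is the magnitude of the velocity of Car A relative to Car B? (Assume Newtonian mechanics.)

v_rel = |v_A - v_B| = |144.0 - 36.0| = 108.0 km/h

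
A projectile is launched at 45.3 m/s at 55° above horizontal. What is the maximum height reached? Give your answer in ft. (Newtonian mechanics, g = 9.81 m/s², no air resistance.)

H = v₀² × sin²(θ) / (2g) = 45.3² × sin(55°)² / (2 × 9.81) = 2052.09 × 0.67101 / 19.62 = 70.1821 m
H = 70.1821 m / 0.3048 = 230.3 ft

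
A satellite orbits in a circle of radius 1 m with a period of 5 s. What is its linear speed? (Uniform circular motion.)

v = 2πr/T = 2π×1/5 = 1.26 m/s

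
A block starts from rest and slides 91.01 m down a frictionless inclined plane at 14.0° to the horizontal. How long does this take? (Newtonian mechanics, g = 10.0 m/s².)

a = g sin(θ) = 10.0 × sin(14.0°) = 2.4192 m/s²
t = √(2d/a) = √(2 × 91.01 / 2.4192) = 8.67 s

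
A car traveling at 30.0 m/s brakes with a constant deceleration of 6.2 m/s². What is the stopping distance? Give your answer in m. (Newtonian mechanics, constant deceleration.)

d = v₀² / (2a) = 30.0² / (2 × 6.2) = 900.0 / 12.4 = 72.58 m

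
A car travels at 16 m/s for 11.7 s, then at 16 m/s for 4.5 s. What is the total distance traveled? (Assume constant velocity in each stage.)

d₁ = v₁t₁ = 16 × 11.7 = 187.2 m
d₂ = v₂t₂ = 16 × 4.5 = 72.0 m
d_total = 187.2 + 72.0 = 259.2 m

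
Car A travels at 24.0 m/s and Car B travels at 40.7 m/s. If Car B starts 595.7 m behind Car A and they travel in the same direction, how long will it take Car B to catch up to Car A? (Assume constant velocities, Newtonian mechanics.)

Relative speed: v_rel = 40.7 - 24.0 = 16.7 m/s
Time to catch: t = d₀/v_rel = 595.7/16.7 = 35.67 s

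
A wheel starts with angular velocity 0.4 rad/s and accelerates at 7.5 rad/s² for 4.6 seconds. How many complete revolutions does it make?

θ = ω₀t + ½αt² = 0.4×4.6 + ½×7.5×4.6² = 81.19 rad
Total revolutions = θ/(2π) = 81.19/(2π) = 12.92
Complete revolutions = ⌊12.92⌋ = 12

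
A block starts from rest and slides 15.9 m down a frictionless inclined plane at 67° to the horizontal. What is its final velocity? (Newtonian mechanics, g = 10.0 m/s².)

a = g sin(θ) = 10.0 × sin(67°) = 9.205 m/s²
v = √(2ad) = √(2 × 9.205 × 15.9) = 17.11 m/s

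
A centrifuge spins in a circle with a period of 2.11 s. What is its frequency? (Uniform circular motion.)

f = 1/T = 1/2.11 = 0.4739 Hz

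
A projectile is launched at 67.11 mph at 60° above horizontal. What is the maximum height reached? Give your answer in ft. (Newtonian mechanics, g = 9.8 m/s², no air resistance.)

v₀ = 67.11 mph × 0.44704 = 30.0009 m/s
H = v₀² × sin²(θ) / (2g) = 30.0009² × sin(60°)² / (2 × 9.8) = 900.054 × 0.75 / 19.6 = 34.4408 m
H = 34.4408 m / 0.3048 = 113.0 ft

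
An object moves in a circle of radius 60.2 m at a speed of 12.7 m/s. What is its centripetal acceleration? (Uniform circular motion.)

a_c = v²/r = 12.7²/60.2 = 161.29/60.2 = 2.68 m/s²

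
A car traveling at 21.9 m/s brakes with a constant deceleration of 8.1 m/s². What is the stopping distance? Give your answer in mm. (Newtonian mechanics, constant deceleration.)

d = v₀² / (2a) = 21.9² / (2 × 8.1) = 479.61 / 16.2 = 29.6056 m
d = 29.6056 m / 0.001 = 29610 mm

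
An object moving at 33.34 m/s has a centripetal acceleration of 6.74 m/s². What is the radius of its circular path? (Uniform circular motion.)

r = v²/a_c = 33.34²/6.74 = 164.92 m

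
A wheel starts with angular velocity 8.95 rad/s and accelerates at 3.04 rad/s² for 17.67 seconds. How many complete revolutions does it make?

θ = ω₀t + ½αt² = 8.95×17.67 + ½×3.04×17.67² = 632.734428 rad
Total revolutions = θ/(2π) = 632.734428/(2π) = 100.7
Complete revolutions = ⌊100.7⌋ = 100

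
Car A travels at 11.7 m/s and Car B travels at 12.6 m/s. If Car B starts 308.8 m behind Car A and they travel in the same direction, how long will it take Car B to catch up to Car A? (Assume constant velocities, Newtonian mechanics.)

Relative speed: v_rel = 12.6 - 11.7 = 0.9 m/s
Time to catch: t = d₀/v_rel = 308.8/0.9 = 343.11 s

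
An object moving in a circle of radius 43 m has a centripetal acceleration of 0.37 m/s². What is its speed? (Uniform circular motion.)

v = √(a_c × r) = √(0.37 × 43) = 3.99 m/s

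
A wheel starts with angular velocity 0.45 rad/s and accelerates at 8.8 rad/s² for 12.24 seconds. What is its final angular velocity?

ω = ω₀ + αt = 0.45 + 8.8 × 12.24 = 108.16 rad/s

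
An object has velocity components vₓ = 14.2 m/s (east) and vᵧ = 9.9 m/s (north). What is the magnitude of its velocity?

|v| = √(vₓ² + vᵧ²) = √(14.2² + 9.9²) = √(299.65) = 17.31 m/s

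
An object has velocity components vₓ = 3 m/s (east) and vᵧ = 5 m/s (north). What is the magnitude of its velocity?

|v| = √(vₓ² + vᵧ²) = √(3² + 5²) = √(34) = 5.83 m/s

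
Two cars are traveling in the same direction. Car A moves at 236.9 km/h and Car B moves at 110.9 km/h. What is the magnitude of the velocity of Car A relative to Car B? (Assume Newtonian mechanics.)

v_rel = |v_A - v_B| = |236.9 - 110.9| = 126.0 km/h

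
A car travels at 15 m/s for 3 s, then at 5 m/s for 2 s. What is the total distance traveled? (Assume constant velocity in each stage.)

d₁ = v₁t₁ = 15 × 3 = 45 m
d₂ = v₂t₂ = 5 × 2 = 10 m
d_total = 45 + 10 = 55 m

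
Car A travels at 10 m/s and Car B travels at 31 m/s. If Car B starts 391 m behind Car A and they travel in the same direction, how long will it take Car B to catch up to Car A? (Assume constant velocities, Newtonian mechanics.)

Relative speed: v_rel = 31 - 10 = 21 m/s
Time to catch: t = d₀/v_rel = 391/21 = 18.62 s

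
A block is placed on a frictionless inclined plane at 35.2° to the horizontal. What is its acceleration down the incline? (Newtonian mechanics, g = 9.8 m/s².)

a = g sin(θ) = 9.8 × sin(35.2°) = 9.8 × 0.5764 = 5.65 m/s²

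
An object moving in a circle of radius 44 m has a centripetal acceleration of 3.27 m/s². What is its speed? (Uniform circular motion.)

v = √(a_c × r) = √(3.27 × 44) = 11.99 m/s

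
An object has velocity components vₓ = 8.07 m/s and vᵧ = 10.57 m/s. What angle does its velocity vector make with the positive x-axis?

θ = arctan(vᵧ/vₓ) = arctan(10.57/8.07) = 52.64°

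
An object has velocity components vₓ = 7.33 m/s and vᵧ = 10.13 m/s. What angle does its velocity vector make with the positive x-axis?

θ = arctan(vᵧ/vₓ) = arctan(10.13/7.33) = 54.11°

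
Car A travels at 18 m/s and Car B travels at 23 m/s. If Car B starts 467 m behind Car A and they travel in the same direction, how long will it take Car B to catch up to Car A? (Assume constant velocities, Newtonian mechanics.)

Relative speed: v_rel = 23 - 18 = 5 m/s
Time to catch: t = d₀/v_rel = 467/5 = 93.4 s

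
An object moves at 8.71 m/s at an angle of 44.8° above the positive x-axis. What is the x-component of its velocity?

vₓ = v cos(θ) = 8.71 × cos(44.8°) = 6.18 m/s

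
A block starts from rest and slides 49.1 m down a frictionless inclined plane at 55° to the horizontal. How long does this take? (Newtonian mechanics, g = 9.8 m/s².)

a = g sin(θ) = 9.8 × sin(55°) = 8.0277 m/s²
t = √(2d/a) = √(2 × 49.1 / 8.0277) = 3.5 s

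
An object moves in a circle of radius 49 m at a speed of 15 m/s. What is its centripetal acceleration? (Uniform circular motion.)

a_c = v²/r = 15²/49 = 225/49 = 4.59 m/s²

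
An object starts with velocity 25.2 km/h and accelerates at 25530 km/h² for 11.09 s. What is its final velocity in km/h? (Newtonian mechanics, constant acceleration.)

v₀ = 25.2 km/h × 0.2777777777777778 = 7.0 m/s
a = 25530 km/h² × 7.716049382716049e-05 = 1.96991 m/s²
v = v₀ + a × t = 7.0 + 1.96991 × 11.09 = 28.8463 m/s
v = 28.8463 m/s / 0.2777777777777778 = 103.8 km/h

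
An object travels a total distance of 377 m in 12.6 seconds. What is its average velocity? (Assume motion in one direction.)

v_avg = Δd / Δt = 377 / 12.6 = 29.92 m/s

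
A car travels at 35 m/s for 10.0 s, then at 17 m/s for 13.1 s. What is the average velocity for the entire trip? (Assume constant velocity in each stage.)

d₁ = v₁t₁ = 35 × 10.0 = 350.0 m
d₂ = v₂t₂ = 17 × 13.1 = 222.7 m
d_total = 572.7 m, t_total = 23.1 s
v_avg = d_total/t_total = 572.7/23.1 = 24.79 m/s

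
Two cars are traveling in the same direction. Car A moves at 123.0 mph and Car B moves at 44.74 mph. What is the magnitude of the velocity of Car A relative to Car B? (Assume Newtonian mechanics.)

v_rel = |v_A - v_B| = |123.0 - 44.74| = 78.26 mph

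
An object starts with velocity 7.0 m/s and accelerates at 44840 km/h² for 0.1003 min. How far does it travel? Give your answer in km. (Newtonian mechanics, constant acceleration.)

a = 44840 km/h² × 7.716049382716049e-05 = 3.45988 m/s²
t = 0.1003 min × 60.0 = 6.018 s
d = v₀ × t + ½ × a × t² = 7.0 × 6.018 + 0.5 × 3.45988 × 6.018² = 104.778 m
d = 104.778 m / 1000.0 = 0.1048 km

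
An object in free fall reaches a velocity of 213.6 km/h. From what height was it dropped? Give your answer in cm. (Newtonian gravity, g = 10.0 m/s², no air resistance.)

v = 213.6 km/h × 0.2777777777777778 = 59.3333 m/s
h = v² / (2g) = 59.3333² / (2 × 10.0) = 176.022 m
h = 176.022 m / 0.01 = 17600 cm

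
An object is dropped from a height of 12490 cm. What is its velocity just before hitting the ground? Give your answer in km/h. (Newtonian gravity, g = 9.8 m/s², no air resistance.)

h = 12490 cm × 0.01 = 124.9 m
v = √(2gh) = √(2 × 9.8 × 124.9) = 49.4777 m/s
v = 49.4777 m/s / 0.2777777777777778 = 178.1 km/h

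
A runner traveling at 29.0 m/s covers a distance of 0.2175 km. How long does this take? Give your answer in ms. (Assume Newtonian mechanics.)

d = 0.2175 km × 1000.0 = 217.5 m
t = d / v = 217.5 / 29.0 = 7.5 s
t = 7.5 s / 0.001 = 7500 ms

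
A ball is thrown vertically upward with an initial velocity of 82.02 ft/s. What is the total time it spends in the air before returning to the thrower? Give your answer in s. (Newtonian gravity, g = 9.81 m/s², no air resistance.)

v₀ = 82.02 ft/s × 0.3048 = 24.9997 m/s
t_total = 2 × v₀ / g = 2 × 24.9997 / 9.81 = 5.097 s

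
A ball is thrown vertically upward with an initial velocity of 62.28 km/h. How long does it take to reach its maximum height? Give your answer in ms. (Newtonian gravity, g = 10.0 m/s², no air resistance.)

v₀ = 62.28 km/h × 0.2777777777777778 = 17.3 m/s
t_up = v₀ / g = 17.3 / 10.0 = 1.73 s
t_up = 1.73 s / 0.001 = 1730 ms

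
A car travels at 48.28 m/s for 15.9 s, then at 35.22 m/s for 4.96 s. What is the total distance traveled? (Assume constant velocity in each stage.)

d₁ = v₁t₁ = 48.28 × 15.9 = 767.652 m
d₂ = v₂t₂ = 35.22 × 4.96 = 174.6912 m
d_total = 767.652 + 174.6912 = 942.34 m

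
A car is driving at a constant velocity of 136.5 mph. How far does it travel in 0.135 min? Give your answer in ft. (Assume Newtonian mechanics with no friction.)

v = 136.5 mph × 0.44704 = 61.021 m/s
t = 0.135 min × 60.0 = 8.1 s
d = v × t = 61.021 × 8.1 = 494.27 m
d = 494.27 m / 0.3048 = 1622 ft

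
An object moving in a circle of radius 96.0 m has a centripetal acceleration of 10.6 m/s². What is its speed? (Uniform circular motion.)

v = √(a_c × r) = √(10.6 × 96.0) = 31.9 m/s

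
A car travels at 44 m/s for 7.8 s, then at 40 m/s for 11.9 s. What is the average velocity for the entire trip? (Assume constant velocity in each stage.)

d₁ = v₁t₁ = 44 × 7.8 = 343.2 m
d₂ = v₂t₂ = 40 × 11.9 = 476.0 m
d_total = 819.2 m, t_total = 19.7 s
v_avg = d_total/t_total = 819.2/19.7 = 41.58 m/s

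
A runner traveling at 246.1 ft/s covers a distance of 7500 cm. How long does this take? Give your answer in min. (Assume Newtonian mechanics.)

d = 7500 cm × 0.01 = 75.0 m
v = 246.1 ft/s × 0.3048 = 75.0113 m/s
t = d / v = 75.0 / 75.0113 = 0.999849 s
t = 0.999849 s / 60.0 = 0.01666 min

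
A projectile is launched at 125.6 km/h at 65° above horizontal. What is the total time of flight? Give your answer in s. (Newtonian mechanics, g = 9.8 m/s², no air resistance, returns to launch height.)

v₀ = 125.6 km/h × 0.2777777777777778 = 34.8889 m/s
T = 2 × v₀ × sin(θ) / g = 2 × 34.8889 × sin(65°) / 9.8 = 2 × 34.8889 × 0.906308 / 9.8 = 6.453 s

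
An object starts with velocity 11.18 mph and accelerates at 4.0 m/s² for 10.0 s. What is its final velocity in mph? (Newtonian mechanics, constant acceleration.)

v₀ = 11.18 mph × 0.44704 = 4.99791 m/s
v = v₀ + a × t = 4.99791 + 4.0 × 10.0 = 44.9979 m/s
v = 44.9979 m/s / 0.44704 = 100.7 mph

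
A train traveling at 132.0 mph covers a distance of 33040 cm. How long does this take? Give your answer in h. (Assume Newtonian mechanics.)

d = 33040 cm × 0.01 = 330.4 m
v = 132.0 mph × 0.44704 = 59.0093 m/s
t = d / v = 330.4 / 59.0093 = 5.59912 s
t = 5.59912 s / 3600.0 = 0.001555 h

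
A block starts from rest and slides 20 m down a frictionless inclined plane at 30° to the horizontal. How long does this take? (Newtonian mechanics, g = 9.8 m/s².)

a = g sin(θ) = 9.8 × sin(30°) = 4.9 m/s²
t = √(2d/a) = √(2 × 20 / 4.9) = 2.86 s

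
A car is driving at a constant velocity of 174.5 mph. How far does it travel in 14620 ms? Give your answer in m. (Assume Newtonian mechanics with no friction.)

v = 174.5 mph × 0.44704 = 78.0085 m/s
t = 14620 ms × 0.001 = 14.62 s
d = v × t = 78.0085 × 14.62 = 1140 m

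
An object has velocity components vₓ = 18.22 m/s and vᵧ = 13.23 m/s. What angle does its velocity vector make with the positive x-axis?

θ = arctan(vᵧ/vₓ) = arctan(13.23/18.22) = 35.98°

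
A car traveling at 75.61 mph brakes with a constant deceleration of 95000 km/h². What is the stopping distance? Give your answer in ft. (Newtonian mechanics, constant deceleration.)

v₀ = 75.61 mph × 0.44704 = 33.8007 m/s
a = 95000 km/h² × 7.716049382716049e-05 = 7.33025 m/s²
d = v₀² / (2a) = 33.8007² / (2 × 7.33025) = 1142.49 / 14.6605 = 77.9298 m
d = 77.9298 m / 0.3048 = 255.7 ft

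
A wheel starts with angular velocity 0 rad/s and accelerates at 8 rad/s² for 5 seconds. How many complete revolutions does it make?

θ = ω₀t + ½αt² = 0×5 + ½×8×5² = 100.0 rad
Total revolutions = θ/(2π) = 100.0/(2π) = 15.92
Complete revolutions = ⌊15.92⌋ = 15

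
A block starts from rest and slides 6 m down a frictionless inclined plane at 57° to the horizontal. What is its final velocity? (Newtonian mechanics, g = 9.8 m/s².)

a = g sin(θ) = 9.8 × sin(57°) = 8.219 m/s²
v = √(2ad) = √(2 × 8.219 × 6) = 9.93 m/s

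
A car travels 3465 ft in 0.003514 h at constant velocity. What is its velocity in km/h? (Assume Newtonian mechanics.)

d = 3465 ft × 0.3048 = 1056.13 m
t = 0.003514 h × 3600.0 = 12.6504 s
v = d / t = 1056.13 / 12.6504 = 83.4859 m/s
v = 83.4859 m/s / 0.2777777777777778 = 300.5 km/h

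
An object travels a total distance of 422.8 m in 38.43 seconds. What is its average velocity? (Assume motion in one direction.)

v_avg = Δd / Δt = 422.8 / 38.43 = 11.0 m/s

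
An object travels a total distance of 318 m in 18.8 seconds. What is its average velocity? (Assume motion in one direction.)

v_avg = Δd / Δt = 318 / 18.8 = 16.91 m/s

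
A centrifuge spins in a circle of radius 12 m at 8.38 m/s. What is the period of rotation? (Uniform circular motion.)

T = 2πr/v = 2π×12/8.38 = 9.0 s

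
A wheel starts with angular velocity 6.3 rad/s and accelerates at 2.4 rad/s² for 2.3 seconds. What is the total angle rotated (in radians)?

θ = ω₀t + ½αt² = 6.3×2.3 + ½×2.4×2.3² = 20.84 rad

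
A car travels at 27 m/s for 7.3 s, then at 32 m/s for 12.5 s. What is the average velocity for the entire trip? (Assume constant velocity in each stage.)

d₁ = v₁t₁ = 27 × 7.3 = 197.1 m
d₂ = v₂t₂ = 32 × 12.5 = 400.0 m
d_total = 597.1 m, t_total = 19.8 s
v_avg = d_total/t_total = 597.1/19.8 = 30.16 m/s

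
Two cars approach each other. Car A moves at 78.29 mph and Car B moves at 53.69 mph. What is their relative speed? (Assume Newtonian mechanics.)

v_rel = v_A + v_B = 78.29 + 53.69 = 131.98 mph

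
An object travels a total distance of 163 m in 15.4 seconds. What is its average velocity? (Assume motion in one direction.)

v_avg = Δd / Δt = 163 / 15.4 = 10.58 m/s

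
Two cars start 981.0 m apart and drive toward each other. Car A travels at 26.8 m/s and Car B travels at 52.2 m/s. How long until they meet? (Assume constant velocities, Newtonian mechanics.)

Combined speed: v_combined = 26.8 + 52.2 = 79.0 m/s
Time to meet: t = d/v_combined = 981.0/79.0 = 12.42 s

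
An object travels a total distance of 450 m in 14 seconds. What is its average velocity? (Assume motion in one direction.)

v_avg = Δd / Δt = 450 / 14 = 32.14 m/s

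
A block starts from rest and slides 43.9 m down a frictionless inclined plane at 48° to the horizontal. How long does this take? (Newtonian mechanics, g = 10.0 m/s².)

a = g sin(θ) = 10.0 × sin(48°) = 7.4314 m/s²
t = √(2d/a) = √(2 × 43.9 / 7.4314) = 3.44 s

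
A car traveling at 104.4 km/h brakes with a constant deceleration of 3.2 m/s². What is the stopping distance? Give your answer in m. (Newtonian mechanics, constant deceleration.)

v₀ = 104.4 km/h × 0.2777777777777778 = 29.0 m/s
d = v₀² / (2a) = 29.0² / (2 × 3.2) = 841.0 / 6.4 = 131.4 m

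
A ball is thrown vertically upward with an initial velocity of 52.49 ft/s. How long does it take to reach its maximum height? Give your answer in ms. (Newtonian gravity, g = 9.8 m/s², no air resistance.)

v₀ = 52.49 ft/s × 0.3048 = 15.999 m/s
t_up = v₀ / g = 15.999 / 9.8 = 1.63255 s
t_up = 1.63255 s / 0.001 = 1633 ms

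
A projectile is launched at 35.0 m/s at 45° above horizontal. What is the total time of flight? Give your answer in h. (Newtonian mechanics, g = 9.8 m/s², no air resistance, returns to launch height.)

T = 2 × v₀ × sin(θ) / g = 2 × 35.0 × sin(45°) / 9.8 = 2 × 35.0 × 0.707107 / 9.8 = 5.05076 s
T = 5.05076 s / 3600.0 = 0.001403 h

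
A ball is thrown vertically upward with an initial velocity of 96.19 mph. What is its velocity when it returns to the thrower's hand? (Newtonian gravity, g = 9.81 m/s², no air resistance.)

By conservation of energy (no air resistance), the ball returns to the throw height with the same speed as launch, but directed downward.
|v_ground| = v₀ = 96.19 mph
v_ground = 96.19 mph (downward)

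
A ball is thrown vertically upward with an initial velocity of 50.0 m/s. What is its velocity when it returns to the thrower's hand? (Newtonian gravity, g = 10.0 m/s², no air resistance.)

By conservation of energy (no air resistance), the ball returns to the throw height with the same speed as launch, but directed downward.
|v_ground| = v₀ = 50.0 m/s
v_ground = 50.0 m/s (downward)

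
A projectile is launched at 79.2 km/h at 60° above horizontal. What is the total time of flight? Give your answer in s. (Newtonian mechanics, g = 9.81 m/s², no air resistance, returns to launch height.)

v₀ = 79.2 km/h × 0.2777777777777778 = 22.0 m/s
T = 2 × v₀ × sin(θ) / g = 2 × 22.0 × sin(60°) / 9.81 = 2 × 22.0 × 0.866025 / 9.81 = 3.884 s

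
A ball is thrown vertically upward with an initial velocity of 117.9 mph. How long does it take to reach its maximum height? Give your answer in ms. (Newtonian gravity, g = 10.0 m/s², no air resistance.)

v₀ = 117.9 mph × 0.44704 = 52.706 m/s
t_up = v₀ / g = 52.706 / 10.0 = 5.2706 s
t_up = 5.2706 s / 0.001 = 5271 ms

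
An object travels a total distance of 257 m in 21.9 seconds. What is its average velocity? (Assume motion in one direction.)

v_avg = Δd / Δt = 257 / 21.9 = 11.74 m/s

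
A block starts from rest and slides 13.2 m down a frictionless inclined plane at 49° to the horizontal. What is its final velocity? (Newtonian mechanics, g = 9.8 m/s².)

a = g sin(θ) = 9.8 × sin(49°) = 7.3962 m/s²
v = √(2ad) = √(2 × 7.3962 × 13.2) = 13.97 m/s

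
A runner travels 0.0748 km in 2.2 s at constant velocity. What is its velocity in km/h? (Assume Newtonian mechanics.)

d = 0.0748 km × 1000.0 = 74.8 m
v = d / t = 74.8 / 2.2 = 34.0 m/s
v = 34.0 m/s / 0.2777777777777778 = 122.4 km/h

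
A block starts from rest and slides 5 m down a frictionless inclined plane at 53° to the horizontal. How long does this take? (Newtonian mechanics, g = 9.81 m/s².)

a = g sin(θ) = 9.81 × sin(53°) = 7.8346 m/s²
t = √(2d/a) = √(2 × 5 / 7.8346) = 1.13 s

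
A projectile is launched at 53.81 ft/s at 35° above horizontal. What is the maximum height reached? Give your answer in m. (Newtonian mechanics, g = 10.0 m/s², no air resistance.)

v₀ = 53.81 ft/s × 0.3048 = 16.4013 m/s
H = v₀² × sin²(θ) / (2g) = 16.4013² × sin(35°)² / (2 × 10.0) = 269.003 × 0.32899 / 20.0 = 4.425 m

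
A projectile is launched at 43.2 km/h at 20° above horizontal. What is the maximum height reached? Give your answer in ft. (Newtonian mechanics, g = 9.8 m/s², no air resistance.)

v₀ = 43.2 km/h × 0.2777777777777778 = 12.0 m/s
H = v₀² × sin²(θ) / (2g) = 12.0² × sin(20°)² / (2 × 9.8) = 144.0 × 0.116978 / 19.6 = 0.85943 m
H = 0.85943 m / 0.3048 = 2.82 ft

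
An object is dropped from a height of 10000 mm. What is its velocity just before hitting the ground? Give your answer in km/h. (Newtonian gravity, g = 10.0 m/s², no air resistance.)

h = 10000 mm × 0.001 = 10.0 m
v = √(2gh) = √(2 × 10.0 × 10.0) = 14.1421 m/s
v = 14.1421 m/s / 0.2777777777777778 = 50.91 km/h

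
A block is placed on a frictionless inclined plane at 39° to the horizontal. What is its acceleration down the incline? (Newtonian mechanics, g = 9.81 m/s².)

a = g sin(θ) = 9.81 × sin(39°) = 9.81 × 0.6293 = 6.17 m/s²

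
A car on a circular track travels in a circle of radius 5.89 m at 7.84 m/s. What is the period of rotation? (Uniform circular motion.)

T = 2πr/v = 2π×5.89/7.84 = 4.72 s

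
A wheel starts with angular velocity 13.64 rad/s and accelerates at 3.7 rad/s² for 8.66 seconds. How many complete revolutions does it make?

θ = ω₀t + ½αt² = 13.64×8.66 + ½×3.7×8.66² = 256.86426 rad
Total revolutions = θ/(2π) = 256.86426/(2π) = 40.88
Complete revolutions = ⌊40.88⌋ = 40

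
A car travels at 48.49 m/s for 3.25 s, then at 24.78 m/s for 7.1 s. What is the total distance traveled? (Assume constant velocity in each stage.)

d₁ = v₁t₁ = 48.49 × 3.25 = 157.5925 m
d₂ = v₂t₂ = 24.78 × 7.1 = 175.938 m
d_total = 157.5925 + 175.938 = 333.53 m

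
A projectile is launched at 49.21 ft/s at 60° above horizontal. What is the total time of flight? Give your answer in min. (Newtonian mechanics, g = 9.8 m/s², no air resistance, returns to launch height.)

v₀ = 49.21 ft/s × 0.3048 = 14.9992 m/s
T = 2 × v₀ × sin(θ) / g = 2 × 14.9992 × sin(60°) / 9.8 = 2 × 14.9992 × 0.866025 / 9.8 = 2.65096 s
T = 2.65096 s / 60.0 = 0.04418 min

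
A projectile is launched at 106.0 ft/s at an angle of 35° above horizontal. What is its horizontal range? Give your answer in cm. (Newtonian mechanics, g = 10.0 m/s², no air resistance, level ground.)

v₀ = 106.0 ft/s × 0.3048 = 32.3088 m/s
R = v₀² × sin(2θ) / g = 32.3088² × sin(2 × 35°) / 10.0 = 1043.86 × 0.939693 / 10.0 = 98.0908 m
R = 98.0908 m / 0.01 = 9809 cm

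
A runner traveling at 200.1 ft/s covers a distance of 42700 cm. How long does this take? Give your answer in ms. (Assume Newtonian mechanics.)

d = 42700 cm × 0.01 = 427.0 m
v = 200.1 ft/s × 0.3048 = 60.9905 m/s
t = d / v = 427.0 / 60.9905 = 7.00109 s
t = 7.00109 s / 0.001 = 7001 ms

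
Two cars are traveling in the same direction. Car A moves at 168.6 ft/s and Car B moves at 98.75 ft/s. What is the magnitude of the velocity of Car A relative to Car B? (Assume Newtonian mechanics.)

v_rel = |v_A - v_B| = |168.6 - 98.75| = 69.85 ft/s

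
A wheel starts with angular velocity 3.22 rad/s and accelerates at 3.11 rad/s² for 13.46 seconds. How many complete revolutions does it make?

θ = ω₀t + ½αt² = 3.22×13.46 + ½×3.11×13.46² = 325.063038 rad
Total revolutions = θ/(2π) = 325.063038/(2π) = 51.74
Complete revolutions = ⌊51.74⌋ = 51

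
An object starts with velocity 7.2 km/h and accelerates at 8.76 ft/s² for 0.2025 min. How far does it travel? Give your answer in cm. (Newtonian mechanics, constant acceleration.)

v₀ = 7.2 km/h × 0.2777777777777778 = 2.0 m/s
a = 8.76 ft/s² × 0.3048 = 2.67005 m/s²
t = 0.2025 min × 60.0 = 12.15 s
d = v₀ × t + ½ × a × t² = 2.0 × 12.15 + 0.5 × 2.67005 × 12.15² = 221.38 m
d = 221.38 m / 0.01 = 22140 cm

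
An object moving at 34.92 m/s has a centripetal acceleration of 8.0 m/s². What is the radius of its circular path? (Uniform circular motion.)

r = v²/a_c = 34.92²/8.0 = 152.43 m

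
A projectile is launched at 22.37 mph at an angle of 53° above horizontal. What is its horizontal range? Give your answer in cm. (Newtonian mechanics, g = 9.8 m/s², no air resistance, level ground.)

v₀ = 22.37 mph × 0.44704 = 10.0003 m/s
R = v₀² × sin(2θ) / g = 10.0003² × sin(2 × 53°) / 9.8 = 100.006 × 0.961262 / 9.8 = 9.80938 m
R = 9.80938 m / 0.01 = 980.9 cm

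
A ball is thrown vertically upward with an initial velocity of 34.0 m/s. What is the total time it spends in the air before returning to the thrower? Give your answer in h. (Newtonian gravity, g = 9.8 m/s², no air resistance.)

t_total = 2 × v₀ / g = 2 × 34.0 / 9.8 = 6.93878 s
t_total = 6.93878 s / 3600.0 = 0.001927 h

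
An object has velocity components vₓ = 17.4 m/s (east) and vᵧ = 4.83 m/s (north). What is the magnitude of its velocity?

|v| = √(vₓ² + vᵧ²) = √(17.4² + 4.83²) = √(326.0889) = 18.06 m/s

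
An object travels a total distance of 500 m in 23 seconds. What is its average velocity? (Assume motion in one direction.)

v_avg = Δd / Δt = 500 / 23 = 21.74 m/s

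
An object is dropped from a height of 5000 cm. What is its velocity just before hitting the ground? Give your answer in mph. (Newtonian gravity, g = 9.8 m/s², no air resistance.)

h = 5000 cm × 0.01 = 50.0 m
v = √(2gh) = √(2 × 9.8 × 50.0) = 31.305 m/s
v = 31.305 m/s / 0.44704 = 70.03 mph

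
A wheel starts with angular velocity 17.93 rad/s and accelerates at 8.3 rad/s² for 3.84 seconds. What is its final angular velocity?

ω = ω₀ + αt = 17.93 + 8.3 × 3.84 = 49.8 rad/s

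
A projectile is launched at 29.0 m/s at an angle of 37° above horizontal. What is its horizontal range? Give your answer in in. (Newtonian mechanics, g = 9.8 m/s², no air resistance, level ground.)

R = v₀² × sin(2θ) / g = 29.0² × sin(2 × 37°) / 9.8 = 841.0 × 0.961262 / 9.8 = 82.492 m
R = 82.492 m / 0.0254 = 3248 in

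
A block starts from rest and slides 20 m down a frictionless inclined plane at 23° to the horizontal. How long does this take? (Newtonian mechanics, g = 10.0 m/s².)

a = g sin(θ) = 10.0 × sin(23°) = 3.9073 m/s²
t = √(2d/a) = √(2 × 20 / 3.9073) = 3.2 s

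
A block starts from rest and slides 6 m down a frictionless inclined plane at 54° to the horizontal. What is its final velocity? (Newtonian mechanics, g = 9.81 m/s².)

a = g sin(θ) = 9.81 × sin(54°) = 7.9365 m/s²
v = √(2ad) = √(2 × 7.9365 × 6) = 9.76 m/s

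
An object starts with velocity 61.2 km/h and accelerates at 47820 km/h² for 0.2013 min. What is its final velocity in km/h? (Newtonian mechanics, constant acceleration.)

v₀ = 61.2 km/h × 0.2777777777777778 = 17.0 m/s
a = 47820 km/h² × 7.716049382716049e-05 = 3.68981 m/s²
t = 0.2013 min × 60.0 = 12.078 s
v = v₀ + a × t = 17.0 + 3.68981 × 12.078 = 61.5655 m/s
v = 61.5655 m/s / 0.2777777777777778 = 221.6 km/h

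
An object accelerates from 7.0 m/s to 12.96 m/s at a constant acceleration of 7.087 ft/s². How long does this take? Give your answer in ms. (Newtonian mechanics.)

a = 7.087 ft/s² × 0.3048 = 2.16012 m/s²
t = (v - v₀) / a = (12.96 - 7.0) / 2.16012 = 2.75911 s
t = 2.75911 s / 0.001 = 2759 ms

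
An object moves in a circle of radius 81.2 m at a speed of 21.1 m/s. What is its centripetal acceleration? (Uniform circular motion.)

a_c = v²/r = 21.1²/81.2 = 445.21/81.2 = 5.48 m/s²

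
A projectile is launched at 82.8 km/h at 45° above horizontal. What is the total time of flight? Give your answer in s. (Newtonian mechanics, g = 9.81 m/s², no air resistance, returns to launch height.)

v₀ = 82.8 km/h × 0.2777777777777778 = 23.0 m/s
T = 2 × v₀ × sin(θ) / g = 2 × 23.0 × sin(45°) / 9.81 = 2 × 23.0 × 0.707107 / 9.81 = 3.316 s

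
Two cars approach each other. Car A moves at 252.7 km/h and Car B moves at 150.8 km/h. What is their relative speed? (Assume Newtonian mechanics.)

v_rel = v_A + v_B = 252.7 + 150.8 = 403.5 km/h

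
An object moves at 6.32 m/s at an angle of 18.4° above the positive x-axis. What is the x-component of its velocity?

vₓ = v cos(θ) = 6.32 × cos(18.4°) = 6.0 m/s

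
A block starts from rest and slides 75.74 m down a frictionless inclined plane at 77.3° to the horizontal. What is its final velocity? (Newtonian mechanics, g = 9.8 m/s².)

a = g sin(θ) = 9.8 × sin(77.3°) = 9.56024 m/s²
v = √(2ad) = √(2 × 9.56024 × 75.74) = 38.06 m/s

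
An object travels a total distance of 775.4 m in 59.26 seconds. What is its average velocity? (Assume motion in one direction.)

v_avg = Δd / Δt = 775.4 / 59.26 = 13.08 m/s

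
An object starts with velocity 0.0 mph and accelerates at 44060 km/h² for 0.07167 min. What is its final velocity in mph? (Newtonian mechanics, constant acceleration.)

v₀ = 0.0 mph × 0.44704 = 0.0 m/s
a = 44060 km/h² × 7.716049382716049e-05 = 3.39969 m/s²
t = 0.07167 min × 60.0 = 4.3002 s
v = v₀ + a × t = 0.0 + 3.39969 × 4.3002 = 14.6193 m/s
v = 14.6193 m/s / 0.44704 = 32.7 mph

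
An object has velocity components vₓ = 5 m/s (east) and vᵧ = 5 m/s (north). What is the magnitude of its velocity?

|v| = √(vₓ² + vᵧ²) = √(5² + 5²) = √(50) = 7.07 m/s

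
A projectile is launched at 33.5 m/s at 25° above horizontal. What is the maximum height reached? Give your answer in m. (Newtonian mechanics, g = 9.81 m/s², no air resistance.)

H = v₀² × sin²(θ) / (2g) = 33.5² × sin(25°)² / (2 × 9.81) = 1122.25 × 0.178606 / 19.62 = 10.22 m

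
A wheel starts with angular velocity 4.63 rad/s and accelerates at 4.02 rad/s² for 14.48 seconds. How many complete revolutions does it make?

θ = ω₀t + ½αt² = 4.63×14.48 + ½×4.02×14.48² = 488.479904 rad
Total revolutions = θ/(2π) = 488.479904/(2π) = 77.74
Complete revolutions = ⌊77.74⌋ = 77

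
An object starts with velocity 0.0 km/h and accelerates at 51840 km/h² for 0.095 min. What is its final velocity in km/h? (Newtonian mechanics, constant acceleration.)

v₀ = 0.0 km/h × 0.2777777777777778 = 0.0 m/s
a = 51840 km/h² × 7.716049382716049e-05 = 4.0 m/s²
t = 0.095 min × 60.0 = 5.7 s
v = v₀ + a × t = 0.0 + 4.0 × 5.7 = 22.8 m/s
v = 22.8 m/s / 0.2777777777777778 = 82.08 km/h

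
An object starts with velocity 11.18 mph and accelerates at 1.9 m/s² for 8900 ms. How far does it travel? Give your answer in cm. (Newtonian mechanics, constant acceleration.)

v₀ = 11.18 mph × 0.44704 = 4.99791 m/s
t = 8900 ms × 0.001 = 8.9 s
d = v₀ × t + ½ × a × t² = 4.99791 × 8.9 + 0.5 × 1.9 × 8.9² = 119.731 m
d = 119.731 m / 0.01 = 11970 cm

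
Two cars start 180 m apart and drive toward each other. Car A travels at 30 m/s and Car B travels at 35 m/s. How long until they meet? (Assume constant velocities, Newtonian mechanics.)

Combined speed: v_combined = 30 + 35 = 65 m/s
Time to meet: t = d/v_combined = 180/65 = 2.77 s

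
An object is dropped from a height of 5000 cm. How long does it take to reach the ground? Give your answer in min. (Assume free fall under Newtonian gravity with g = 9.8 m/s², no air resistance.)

h = 5000 cm × 0.01 = 50.0 m
t = √(2h/g) = √(2 × 50.0 / 9.8) = 3.19438 s
t = 3.19438 s / 60.0 = 0.05324 min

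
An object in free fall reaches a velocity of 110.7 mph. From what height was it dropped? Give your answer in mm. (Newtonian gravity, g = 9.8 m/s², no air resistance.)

v = 110.7 mph × 0.44704 = 49.4873 m/s
h = v² / (2g) = 49.4873² / (2 × 9.8) = 124.949 m
h = 124.949 m / 0.001 = 124900 mm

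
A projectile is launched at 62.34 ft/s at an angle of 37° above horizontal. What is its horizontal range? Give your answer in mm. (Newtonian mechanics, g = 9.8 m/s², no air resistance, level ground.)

v₀ = 62.34 ft/s × 0.3048 = 19.0012 m/s
R = v₀² × sin(2θ) / g = 19.0012² × sin(2 × 37°) / 9.8 = 361.046 × 0.961262 / 9.8 = 35.4143 m
R = 35.4143 m / 0.001 = 35410 mm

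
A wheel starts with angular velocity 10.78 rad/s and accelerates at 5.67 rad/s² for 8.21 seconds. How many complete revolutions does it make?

θ = ω₀t + ½αt² = 10.78×8.21 + ½×5.67×8.21² = 279.5944235 rad
Total revolutions = θ/(2π) = 279.5944235/(2π) = 44.5
Complete revolutions = ⌊44.5⌋ = 44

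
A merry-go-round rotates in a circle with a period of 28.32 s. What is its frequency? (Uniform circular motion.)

f = 1/T = 1/28.32 = 0.0353 Hz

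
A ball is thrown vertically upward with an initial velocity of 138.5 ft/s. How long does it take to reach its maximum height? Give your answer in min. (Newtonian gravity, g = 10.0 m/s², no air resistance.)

v₀ = 138.5 ft/s × 0.3048 = 42.2148 m/s
t_up = v₀ / g = 42.2148 / 10.0 = 4.22148 s
t_up = 4.22148 s / 60.0 = 0.07036 min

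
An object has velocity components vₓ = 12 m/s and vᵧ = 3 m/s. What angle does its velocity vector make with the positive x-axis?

θ = arctan(vᵧ/vₓ) = arctan(3/12) = 14.04°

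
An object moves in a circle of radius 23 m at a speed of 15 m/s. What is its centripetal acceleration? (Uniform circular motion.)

a_c = v²/r = 15²/23 = 225/23 = 9.78 m/s²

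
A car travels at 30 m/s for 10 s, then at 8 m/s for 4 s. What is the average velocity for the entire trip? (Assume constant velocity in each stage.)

d₁ = v₁t₁ = 30 × 10 = 300 m
d₂ = v₂t₂ = 8 × 4 = 32 m
d_total = 332 m, t_total = 14 s
v_avg = d_total/t_total = 332/14 = 23.71 m/s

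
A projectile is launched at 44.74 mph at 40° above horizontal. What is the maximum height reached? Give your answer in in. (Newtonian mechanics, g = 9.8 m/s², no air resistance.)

v₀ = 44.74 mph × 0.44704 = 20.0006 m/s
H = v₀² × sin²(θ) / (2g) = 20.0006² × sin(40°)² / (2 × 9.8) = 400.024 × 0.413176 / 19.6 = 8.43267 m
H = 8.43267 m / 0.0254 = 332.0 in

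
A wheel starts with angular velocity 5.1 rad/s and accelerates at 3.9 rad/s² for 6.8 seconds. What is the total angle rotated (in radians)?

θ = ω₀t + ½αt² = 5.1×6.8 + ½×3.9×6.8² = 124.85 rad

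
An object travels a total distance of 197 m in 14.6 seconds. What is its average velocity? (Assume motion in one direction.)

v_avg = Δd / Δt = 197 / 14.6 = 13.49 m/s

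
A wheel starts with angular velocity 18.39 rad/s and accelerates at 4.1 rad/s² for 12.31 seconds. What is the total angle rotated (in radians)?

θ = ω₀t + ½αt² = 18.39×12.31 + ½×4.1×12.31² = 537.03 rad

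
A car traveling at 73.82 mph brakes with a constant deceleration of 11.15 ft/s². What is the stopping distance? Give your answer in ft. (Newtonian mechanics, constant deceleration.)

v₀ = 73.82 mph × 0.44704 = 33.0005 m/s
a = 11.15 ft/s² × 0.3048 = 3.39852 m/s²
d = v₀² / (2a) = 33.0005² / (2 × 3.39852) = 1089.03 / 6.79704 = 160.221 m
d = 160.221 m / 0.3048 = 525.7 ft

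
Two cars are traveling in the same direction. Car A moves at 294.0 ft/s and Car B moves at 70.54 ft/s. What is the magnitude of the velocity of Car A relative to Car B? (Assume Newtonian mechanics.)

v_rel = |v_A - v_B| = |294.0 - 70.54| = 223.46 ft/s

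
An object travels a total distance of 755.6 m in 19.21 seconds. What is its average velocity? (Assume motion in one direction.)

v_avg = Δd / Δt = 755.6 / 19.21 = 39.33 m/s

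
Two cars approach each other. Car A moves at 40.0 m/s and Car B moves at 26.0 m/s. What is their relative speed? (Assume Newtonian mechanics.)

v_rel = v_A + v_B = 40.0 + 26.0 = 66.0 m/s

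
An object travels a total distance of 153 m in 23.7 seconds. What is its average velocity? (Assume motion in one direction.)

v_avg = Δd / Δt = 153 / 23.7 = 6.46 m/s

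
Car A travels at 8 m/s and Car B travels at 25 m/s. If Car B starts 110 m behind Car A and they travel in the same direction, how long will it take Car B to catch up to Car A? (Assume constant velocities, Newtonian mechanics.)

Relative speed: v_rel = 25 - 8 = 17 m/s
Time to catch: t = d₀/v_rel = 110/17 = 6.47 s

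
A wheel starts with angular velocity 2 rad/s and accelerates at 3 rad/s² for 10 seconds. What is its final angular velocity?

ω = ω₀ + αt = 2 + 3 × 10 = 32 rad/s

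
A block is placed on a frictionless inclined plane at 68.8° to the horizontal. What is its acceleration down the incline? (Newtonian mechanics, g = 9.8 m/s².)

a = g sin(θ) = 9.8 × sin(68.8°) = 9.8 × 0.9323 = 9.14 m/s²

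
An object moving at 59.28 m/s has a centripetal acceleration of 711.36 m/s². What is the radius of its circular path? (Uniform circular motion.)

r = v²/a_c = 59.28²/711.36 = 4.94 m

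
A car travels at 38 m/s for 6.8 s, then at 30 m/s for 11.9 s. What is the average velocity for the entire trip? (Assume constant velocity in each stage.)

d₁ = v₁t₁ = 38 × 6.8 = 258.4 m
d₂ = v₂t₂ = 30 × 11.9 = 357.0 m
d_total = 615.4 m, t_total = 18.7 s
v_avg = d_total/t_total = 615.4/18.7 = 32.91 m/s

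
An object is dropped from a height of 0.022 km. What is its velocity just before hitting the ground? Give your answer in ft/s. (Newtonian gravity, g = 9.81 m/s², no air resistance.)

h = 0.022 km × 1000.0 = 22.0 m
v = √(2gh) = √(2 × 9.81 × 22.0) = 20.7759 m/s
v = 20.7759 m/s / 0.3048 = 68.16 ft/s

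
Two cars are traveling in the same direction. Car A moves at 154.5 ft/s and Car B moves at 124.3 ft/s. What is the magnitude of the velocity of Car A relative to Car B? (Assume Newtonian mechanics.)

v_rel = |v_A - v_B| = |154.5 - 124.3| = 30.2 ft/s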